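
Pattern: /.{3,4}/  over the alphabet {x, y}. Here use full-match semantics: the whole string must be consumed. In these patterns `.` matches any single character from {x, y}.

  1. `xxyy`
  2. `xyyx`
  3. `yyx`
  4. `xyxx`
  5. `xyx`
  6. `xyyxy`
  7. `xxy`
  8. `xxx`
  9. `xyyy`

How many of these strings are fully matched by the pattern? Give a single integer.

8

1 → match
2 → match
3 → match
4 → match
5 → match
6 → no match
7 → match
8 → match
9 → match
Total matched: 8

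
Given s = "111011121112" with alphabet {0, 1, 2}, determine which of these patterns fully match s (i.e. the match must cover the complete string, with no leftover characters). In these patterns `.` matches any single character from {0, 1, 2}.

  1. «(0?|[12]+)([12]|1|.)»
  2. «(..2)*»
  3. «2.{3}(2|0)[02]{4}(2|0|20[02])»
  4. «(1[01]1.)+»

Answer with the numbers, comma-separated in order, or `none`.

1 → no match
2 → no match
3 → no match — must start with "2"
4 → match

4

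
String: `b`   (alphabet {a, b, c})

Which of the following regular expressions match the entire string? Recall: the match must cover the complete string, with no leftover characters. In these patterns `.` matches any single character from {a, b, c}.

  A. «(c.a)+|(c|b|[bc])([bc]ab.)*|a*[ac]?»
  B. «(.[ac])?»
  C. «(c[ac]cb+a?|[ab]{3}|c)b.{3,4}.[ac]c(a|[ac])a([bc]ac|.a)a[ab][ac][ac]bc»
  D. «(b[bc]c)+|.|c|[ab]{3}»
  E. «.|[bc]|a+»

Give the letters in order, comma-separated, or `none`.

A, D, E

A → match
B → no match
C → no match — must end with `bc`
D → match
E → match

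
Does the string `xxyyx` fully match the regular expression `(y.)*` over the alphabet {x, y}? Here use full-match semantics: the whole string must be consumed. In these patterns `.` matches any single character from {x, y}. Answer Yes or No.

No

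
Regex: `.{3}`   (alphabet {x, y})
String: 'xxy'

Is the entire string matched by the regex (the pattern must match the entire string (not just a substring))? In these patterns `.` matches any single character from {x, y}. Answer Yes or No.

Yes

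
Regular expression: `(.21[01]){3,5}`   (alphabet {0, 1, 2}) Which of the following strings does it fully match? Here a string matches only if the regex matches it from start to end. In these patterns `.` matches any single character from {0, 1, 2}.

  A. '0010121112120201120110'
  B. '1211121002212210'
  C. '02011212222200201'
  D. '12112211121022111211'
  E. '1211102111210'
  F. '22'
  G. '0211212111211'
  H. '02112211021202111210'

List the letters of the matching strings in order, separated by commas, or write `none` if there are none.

D

A → no match
B → no match
C → no match
D → match
E → no match
F → no match
G → no match
H → no match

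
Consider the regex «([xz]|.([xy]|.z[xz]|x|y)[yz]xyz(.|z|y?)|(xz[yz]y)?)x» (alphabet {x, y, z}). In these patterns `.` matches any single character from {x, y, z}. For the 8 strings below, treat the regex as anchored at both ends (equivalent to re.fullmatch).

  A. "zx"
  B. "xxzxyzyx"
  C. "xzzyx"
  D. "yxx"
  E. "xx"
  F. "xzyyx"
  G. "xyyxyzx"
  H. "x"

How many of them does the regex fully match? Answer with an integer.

A → match
B → match
C → match
D → no match
E → match
F → match
G → match
H → match
Total matched: 7

7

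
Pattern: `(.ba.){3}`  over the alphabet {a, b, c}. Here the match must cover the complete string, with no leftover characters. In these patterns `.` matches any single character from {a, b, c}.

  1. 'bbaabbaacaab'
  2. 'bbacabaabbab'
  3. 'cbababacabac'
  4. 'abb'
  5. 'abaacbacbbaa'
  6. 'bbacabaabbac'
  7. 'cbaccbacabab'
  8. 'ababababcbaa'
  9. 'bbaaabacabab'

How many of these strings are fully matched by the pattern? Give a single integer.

7

1. 'bbaabbaacaab' → no match
2. 'bbacabaabbab' → match
3. 'cbababacabac' → match
4. 'abb' → no match
5. 'abaacbacbbaa' → match
6. 'bbacabaabbac' → match
7. 'cbaccbacabab' → match
8. 'ababababcbaa' → match
9. 'bbaaabacabab' → match
Total matched: 7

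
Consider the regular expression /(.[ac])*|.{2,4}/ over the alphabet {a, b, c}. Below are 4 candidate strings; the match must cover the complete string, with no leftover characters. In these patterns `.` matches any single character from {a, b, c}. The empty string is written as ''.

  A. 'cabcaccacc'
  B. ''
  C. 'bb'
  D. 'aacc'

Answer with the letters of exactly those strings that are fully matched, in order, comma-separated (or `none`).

A → match
B → match
C → match
D → match

A, B, C, D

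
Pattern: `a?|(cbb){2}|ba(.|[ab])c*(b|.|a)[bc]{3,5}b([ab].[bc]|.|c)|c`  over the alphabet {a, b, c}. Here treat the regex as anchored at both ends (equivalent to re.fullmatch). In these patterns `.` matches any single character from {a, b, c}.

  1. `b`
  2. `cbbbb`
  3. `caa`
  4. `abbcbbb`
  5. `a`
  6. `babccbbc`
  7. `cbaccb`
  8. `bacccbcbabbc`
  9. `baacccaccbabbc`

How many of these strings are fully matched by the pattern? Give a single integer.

1 → no match
2 → no match
3 → no match
4 → no match
5 → match
6 → no match
7 → no match
8 → no match
9 → no match
Total matched: 1

1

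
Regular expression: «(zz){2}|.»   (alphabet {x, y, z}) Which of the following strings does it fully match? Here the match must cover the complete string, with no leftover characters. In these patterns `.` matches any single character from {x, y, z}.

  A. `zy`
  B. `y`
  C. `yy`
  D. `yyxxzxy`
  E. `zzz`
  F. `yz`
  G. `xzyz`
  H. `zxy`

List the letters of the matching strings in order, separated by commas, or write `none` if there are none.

B

A. `zy` → no match
B. `y` → match
C. `yy` → no match
D. `yyxxzxy` → no match
E. `zzz` → no match
F. `yz` → no match
G. `xzyz` → no match
H. `zxy` → no match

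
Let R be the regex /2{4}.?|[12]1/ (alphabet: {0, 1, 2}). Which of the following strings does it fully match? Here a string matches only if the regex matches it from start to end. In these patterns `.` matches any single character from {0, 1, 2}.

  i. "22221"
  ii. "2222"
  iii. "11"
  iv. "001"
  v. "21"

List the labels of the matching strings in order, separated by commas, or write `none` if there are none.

i → match
ii → match
iii → match
iv → no match
v → match

i, ii, iii, v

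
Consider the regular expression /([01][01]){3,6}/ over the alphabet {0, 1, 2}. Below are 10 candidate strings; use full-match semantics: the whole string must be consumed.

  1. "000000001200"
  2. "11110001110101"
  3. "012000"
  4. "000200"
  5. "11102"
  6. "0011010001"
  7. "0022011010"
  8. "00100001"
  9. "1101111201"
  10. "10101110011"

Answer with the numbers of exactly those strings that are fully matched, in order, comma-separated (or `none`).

6, 8

1 → no match
2 → no match
3 → no match
4 → no match
5 → no match
6 → match
7 → no match
8 → match
9 → no match
10 → no match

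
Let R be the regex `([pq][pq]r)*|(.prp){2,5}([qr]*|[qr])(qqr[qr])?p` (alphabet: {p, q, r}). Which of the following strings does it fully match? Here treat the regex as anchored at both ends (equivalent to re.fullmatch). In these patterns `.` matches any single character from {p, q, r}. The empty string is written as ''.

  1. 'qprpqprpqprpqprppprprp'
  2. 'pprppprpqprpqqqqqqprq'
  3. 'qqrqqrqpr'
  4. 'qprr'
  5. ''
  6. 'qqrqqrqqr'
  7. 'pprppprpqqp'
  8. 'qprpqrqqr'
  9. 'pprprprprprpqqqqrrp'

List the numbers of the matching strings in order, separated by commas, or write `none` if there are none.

1, 3, 5, 6, 7, 8, 9

1 → match
2 → no match
3 → match
4 → no match
5 → match
6 → match
7 → match
8 → match
9 → match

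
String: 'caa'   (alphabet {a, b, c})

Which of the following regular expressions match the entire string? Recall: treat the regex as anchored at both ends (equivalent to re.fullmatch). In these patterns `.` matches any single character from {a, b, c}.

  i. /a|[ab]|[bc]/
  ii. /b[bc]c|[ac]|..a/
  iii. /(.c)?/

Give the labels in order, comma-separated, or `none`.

i → no match
ii → match
iii → no match

ii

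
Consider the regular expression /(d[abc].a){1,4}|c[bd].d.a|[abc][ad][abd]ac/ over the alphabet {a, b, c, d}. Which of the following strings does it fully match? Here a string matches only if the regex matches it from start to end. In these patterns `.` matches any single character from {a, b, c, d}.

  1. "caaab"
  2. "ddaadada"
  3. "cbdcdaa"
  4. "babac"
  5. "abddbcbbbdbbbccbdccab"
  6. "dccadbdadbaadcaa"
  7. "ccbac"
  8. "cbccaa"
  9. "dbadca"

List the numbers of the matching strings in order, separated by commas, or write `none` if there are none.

1 → no match
2 → no match
3 → no match
4 → match
5 → no match
6 → match
7 → no match
8 → no match
9 → no match

4, 6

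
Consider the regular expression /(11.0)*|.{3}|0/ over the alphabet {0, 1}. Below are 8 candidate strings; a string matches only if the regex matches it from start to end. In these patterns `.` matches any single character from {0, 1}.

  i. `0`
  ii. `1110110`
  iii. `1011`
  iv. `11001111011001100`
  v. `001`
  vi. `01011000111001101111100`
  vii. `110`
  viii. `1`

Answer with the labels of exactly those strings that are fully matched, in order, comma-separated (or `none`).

i → match
ii → no match
iii → no match
iv → no match
v → match
vi → no match
vii → match
viii → no match

i, v, vii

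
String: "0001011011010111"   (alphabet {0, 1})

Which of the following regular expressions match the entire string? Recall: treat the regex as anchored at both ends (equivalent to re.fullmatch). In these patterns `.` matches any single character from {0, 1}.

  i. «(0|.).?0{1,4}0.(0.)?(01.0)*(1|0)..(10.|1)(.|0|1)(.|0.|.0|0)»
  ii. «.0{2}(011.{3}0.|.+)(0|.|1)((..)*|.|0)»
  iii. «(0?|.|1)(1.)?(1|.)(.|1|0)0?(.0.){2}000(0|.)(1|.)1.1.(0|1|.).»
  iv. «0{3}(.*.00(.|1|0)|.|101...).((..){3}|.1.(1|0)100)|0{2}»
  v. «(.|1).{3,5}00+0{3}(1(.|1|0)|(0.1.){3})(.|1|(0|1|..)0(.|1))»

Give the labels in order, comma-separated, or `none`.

i, ii, iv

i → match
ii → match
iii → no match
iv → match
v → no match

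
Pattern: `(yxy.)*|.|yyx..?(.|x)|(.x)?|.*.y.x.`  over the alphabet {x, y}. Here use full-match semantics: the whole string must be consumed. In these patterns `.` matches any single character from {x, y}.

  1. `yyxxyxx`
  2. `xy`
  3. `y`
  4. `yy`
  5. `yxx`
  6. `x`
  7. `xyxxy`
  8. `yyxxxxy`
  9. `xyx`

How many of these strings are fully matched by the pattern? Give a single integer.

1 → no match
2 → no match
3 → match
4 → no match
5 → no match
6 → match
7 → match
8 → no match
9 → no match
Total matched: 3

3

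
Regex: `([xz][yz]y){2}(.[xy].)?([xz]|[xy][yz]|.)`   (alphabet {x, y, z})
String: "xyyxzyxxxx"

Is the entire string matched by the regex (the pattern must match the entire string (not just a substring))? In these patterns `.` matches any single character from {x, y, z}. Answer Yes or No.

Yes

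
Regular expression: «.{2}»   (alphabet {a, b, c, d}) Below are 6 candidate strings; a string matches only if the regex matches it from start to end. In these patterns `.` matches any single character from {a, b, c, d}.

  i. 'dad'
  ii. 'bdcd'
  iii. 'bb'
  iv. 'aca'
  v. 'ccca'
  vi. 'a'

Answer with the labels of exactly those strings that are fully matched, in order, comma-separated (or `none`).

i. 'dad' → no match
ii. 'bdcd' → no match
iii. 'bb' → match
iv. 'aca' → no match
v. 'ccca' → no match
vi. 'a' → no match

iii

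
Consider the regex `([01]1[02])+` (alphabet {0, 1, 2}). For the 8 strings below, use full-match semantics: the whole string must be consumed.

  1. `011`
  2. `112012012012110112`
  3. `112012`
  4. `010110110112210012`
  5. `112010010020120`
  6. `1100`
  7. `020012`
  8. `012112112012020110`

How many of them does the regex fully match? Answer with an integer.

1. `011` → no match
2 → match
3. `112012` → match
4 → no match
5 → no match
6. `1100` → no match
7. `020012` → no match
8 → no match
Total matched: 2

2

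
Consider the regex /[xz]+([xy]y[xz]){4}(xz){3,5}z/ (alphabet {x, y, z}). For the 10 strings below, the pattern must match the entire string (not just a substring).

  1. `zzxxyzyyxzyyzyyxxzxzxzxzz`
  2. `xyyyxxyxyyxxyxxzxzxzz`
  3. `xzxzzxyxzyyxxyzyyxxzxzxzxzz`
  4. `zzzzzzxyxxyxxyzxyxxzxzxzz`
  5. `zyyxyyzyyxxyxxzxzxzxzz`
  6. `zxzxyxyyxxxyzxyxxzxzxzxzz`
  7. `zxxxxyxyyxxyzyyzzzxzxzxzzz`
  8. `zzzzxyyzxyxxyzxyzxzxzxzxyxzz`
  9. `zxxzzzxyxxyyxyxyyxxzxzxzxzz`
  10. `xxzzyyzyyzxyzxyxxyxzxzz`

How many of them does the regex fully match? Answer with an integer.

2

1 → no match
2 → no match
3 → no match
4 → match
5 → match
6 → no match
7 → no match — must end with `xzz`
8 → no match
9 → no match
10 → no match
Total matched: 2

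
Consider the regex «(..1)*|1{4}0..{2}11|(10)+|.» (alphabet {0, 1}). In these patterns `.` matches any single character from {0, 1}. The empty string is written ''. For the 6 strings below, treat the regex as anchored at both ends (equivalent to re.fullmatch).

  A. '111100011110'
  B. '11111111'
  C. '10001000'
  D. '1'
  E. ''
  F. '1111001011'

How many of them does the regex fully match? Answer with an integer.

3

A. '111100011110' → no match
B. '11111111' → no match
C. '10001000' → no match
D. '1' → match
E. '' → match
F. '1111001011' → match
Total matched: 3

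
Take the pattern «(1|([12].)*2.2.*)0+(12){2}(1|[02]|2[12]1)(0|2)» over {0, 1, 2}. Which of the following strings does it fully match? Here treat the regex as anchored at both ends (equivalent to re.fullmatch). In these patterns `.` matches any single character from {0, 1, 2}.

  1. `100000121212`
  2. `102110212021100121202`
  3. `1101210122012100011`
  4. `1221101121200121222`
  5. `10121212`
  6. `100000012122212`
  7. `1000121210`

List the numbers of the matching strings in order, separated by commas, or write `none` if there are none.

1, 2, 4, 5, 6, 7

1 → match
2 → match
3 → no match
4 → match
5 → match
6 → match
7 → match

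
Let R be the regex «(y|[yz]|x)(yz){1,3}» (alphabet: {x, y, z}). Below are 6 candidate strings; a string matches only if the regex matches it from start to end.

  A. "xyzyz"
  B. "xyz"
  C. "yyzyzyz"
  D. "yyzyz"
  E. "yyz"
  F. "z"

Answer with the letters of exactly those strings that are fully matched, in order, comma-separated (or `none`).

A, B, C, D, E

A → match
B → match
C → match
D → match
E → match
F → no match — must end with "yz"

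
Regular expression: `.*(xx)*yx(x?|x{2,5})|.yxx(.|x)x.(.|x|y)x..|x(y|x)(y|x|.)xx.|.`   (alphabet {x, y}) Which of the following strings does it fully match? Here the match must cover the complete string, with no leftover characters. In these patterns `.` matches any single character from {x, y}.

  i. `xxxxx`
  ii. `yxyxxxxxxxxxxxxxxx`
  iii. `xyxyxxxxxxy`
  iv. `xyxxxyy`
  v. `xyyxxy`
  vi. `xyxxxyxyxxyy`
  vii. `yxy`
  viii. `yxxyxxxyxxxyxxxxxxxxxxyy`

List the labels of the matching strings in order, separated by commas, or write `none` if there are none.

i → no match
ii → no match
iii → no match
iv → no match
v → match
vi → no match
vii → no match
viii → no match

v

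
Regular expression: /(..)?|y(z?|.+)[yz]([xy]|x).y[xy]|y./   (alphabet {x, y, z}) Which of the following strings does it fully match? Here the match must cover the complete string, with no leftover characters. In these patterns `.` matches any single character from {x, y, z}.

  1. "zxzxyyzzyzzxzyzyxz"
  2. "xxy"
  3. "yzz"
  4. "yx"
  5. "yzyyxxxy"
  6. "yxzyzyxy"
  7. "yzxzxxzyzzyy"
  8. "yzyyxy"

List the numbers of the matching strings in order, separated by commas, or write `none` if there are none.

1 → no match
2 → no match
3 → no match
4 → match
5 → no match
6 → no match
7 → no match
8 → no match

4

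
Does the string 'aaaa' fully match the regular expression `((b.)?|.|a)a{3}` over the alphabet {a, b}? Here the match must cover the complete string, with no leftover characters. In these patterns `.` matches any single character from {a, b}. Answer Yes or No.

Yes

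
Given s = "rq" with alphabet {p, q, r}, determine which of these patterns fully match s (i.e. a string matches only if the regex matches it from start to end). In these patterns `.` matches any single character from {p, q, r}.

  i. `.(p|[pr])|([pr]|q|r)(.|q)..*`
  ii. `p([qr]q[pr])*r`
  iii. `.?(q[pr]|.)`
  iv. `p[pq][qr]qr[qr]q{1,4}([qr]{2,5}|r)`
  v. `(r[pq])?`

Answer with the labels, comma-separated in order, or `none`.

iii, v

i → no match
ii → no match — must start with "p"
iii → match
iv → no match — must start with "p"
v → match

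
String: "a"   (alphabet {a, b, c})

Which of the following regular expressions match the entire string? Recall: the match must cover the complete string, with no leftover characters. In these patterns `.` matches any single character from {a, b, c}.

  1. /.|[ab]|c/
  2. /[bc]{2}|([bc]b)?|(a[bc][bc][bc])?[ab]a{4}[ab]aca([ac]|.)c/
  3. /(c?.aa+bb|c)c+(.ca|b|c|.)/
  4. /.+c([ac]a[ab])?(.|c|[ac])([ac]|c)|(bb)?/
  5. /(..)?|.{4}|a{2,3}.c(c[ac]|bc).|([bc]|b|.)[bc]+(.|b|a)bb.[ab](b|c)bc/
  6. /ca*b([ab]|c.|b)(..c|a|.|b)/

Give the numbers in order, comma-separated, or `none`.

1

1 → match
2 → no match
3 → no match
4 → no match
5 → no match
6 → no match — must start with "c"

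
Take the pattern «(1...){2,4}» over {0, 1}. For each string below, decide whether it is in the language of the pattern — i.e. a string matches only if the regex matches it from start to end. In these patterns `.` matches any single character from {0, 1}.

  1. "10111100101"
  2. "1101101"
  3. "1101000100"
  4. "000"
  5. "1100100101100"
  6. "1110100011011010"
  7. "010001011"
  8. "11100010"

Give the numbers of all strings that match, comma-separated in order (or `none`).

6

1 → no match
2 → no match
3 → no match
4 → no match — must start with "1"
5 → no match
6 → match
7 → no match — must start with "1"
8 → no match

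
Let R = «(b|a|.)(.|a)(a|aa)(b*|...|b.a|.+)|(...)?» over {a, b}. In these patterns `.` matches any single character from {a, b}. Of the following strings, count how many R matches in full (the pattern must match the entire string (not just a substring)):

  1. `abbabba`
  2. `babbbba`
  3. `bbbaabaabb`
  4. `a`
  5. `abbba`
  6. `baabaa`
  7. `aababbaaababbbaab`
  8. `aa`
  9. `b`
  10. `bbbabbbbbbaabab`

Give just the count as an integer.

1

1 → no match
2 → no match
3 → no match
4 → no match
5 → no match
6 → match
7 → no match
8 → no match
9 → no match
10 → no match
Total matched: 1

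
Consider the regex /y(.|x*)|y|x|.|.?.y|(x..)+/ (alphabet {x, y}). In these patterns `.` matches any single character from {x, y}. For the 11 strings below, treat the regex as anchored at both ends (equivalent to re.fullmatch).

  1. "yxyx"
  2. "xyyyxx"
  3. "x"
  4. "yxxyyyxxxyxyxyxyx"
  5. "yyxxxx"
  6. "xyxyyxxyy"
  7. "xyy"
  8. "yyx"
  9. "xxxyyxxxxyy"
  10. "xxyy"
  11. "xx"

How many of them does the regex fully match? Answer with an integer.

2

1 → no match
2 → no match
3 → match
4 → no match
5 → no match
6 → no match
7 → match
8 → no match
9 → no match
10 → no match
11 → no match
Total matched: 2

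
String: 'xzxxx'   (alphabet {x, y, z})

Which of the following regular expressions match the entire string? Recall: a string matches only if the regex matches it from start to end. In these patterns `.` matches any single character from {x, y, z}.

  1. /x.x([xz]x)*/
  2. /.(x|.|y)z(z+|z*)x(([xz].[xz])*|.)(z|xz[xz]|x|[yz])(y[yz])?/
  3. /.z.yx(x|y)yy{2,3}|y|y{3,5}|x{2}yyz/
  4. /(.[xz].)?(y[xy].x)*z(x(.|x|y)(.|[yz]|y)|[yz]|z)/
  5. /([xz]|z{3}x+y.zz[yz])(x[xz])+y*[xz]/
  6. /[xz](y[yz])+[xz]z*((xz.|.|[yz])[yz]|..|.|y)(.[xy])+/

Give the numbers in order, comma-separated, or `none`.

1 → match
2 → no match
3 → no match
4 → no match
5 → no match
6 → no match

1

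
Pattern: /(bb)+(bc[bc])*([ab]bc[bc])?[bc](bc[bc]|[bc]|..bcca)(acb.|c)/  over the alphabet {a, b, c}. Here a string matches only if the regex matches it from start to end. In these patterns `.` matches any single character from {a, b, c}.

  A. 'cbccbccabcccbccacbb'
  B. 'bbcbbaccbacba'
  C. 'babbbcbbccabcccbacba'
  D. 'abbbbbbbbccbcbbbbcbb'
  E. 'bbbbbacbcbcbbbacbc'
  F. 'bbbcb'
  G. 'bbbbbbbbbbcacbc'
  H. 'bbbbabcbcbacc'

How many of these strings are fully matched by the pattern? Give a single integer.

A → no match — must start with 'bb'
B → no match
C → no match — must start with 'bb'
D → no match — must start with 'bb'
E → no match
F → no match
G → no match
H → no match
Total matched: 0

0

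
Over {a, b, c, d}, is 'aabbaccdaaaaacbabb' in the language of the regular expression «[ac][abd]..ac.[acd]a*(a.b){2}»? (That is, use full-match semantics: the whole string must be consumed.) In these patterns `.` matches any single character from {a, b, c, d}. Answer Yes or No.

Yes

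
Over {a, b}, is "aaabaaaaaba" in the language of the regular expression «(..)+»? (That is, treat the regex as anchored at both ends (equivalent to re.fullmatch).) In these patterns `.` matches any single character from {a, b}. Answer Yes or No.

No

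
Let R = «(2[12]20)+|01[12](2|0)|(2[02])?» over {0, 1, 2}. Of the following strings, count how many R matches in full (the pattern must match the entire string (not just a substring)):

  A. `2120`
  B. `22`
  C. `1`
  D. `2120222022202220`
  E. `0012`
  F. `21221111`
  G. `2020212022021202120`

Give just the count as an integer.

3

A → match
B → match
C → no match
D → match
E → no match
F → no match
G → no match
Total matched: 3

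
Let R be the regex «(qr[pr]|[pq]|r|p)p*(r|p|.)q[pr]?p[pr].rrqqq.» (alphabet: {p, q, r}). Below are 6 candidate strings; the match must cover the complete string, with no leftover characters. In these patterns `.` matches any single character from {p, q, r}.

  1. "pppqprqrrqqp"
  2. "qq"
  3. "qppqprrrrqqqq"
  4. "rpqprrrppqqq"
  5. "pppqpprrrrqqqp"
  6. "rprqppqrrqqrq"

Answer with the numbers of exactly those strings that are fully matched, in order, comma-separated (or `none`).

1 → no match
2 → no match
3 → match
4 → no match
5 → match
6 → no match

3, 5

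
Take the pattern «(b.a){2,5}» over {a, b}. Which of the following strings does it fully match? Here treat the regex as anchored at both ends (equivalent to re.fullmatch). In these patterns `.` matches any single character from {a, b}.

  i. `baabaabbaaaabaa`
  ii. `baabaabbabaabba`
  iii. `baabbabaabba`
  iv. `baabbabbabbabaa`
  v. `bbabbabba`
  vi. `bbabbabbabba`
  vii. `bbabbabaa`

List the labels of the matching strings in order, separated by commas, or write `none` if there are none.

ii, iii, iv, v, vi, vii

i → no match
ii → match
iii → match
iv → match
v → match
vi → match
vii → match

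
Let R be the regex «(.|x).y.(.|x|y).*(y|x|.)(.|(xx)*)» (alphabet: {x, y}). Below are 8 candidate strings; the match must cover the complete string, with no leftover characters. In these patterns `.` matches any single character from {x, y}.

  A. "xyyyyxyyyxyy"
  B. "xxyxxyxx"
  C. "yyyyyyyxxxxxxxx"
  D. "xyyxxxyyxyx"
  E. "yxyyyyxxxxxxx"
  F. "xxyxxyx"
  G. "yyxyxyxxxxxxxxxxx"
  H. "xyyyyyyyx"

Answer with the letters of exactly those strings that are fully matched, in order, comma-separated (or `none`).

A, B, C, D, E, F, H

A → match
B → match
C → match
D → match
E → match
F → match
G → no match
H → match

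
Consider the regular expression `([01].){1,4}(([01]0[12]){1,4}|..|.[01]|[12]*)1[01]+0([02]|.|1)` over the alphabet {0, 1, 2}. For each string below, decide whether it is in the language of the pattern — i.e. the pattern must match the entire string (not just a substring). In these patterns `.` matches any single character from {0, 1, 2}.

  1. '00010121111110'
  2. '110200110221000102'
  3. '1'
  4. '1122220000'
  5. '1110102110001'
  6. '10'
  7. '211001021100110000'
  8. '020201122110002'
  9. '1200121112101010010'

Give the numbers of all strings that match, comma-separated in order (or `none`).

1 → no match
2 → no match
3 → no match
4 → no match
5 → match
6 → no match
7 → no match
8 → match
9 → no match

5, 8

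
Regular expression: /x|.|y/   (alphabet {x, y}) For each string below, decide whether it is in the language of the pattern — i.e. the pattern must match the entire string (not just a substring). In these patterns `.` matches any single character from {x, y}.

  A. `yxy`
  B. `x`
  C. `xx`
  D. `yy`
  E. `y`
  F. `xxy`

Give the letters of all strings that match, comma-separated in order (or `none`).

A → no match
B → match
C → no match
D → no match
E → match
F → no match

B, E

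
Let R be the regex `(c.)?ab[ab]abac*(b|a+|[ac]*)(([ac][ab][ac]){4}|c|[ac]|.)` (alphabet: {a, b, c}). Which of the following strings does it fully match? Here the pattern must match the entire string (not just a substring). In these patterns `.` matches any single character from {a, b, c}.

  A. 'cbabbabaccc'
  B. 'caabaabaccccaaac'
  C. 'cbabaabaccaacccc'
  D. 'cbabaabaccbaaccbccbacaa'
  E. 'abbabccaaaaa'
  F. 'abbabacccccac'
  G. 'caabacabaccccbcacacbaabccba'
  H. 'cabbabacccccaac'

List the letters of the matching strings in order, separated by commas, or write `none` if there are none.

A, B, C, D, F

A. 'cbabbabaccc' → match
B → match
C → match
D → match
E. 'abbabccaaaaa' → no match
F → match
G → no match
H → no match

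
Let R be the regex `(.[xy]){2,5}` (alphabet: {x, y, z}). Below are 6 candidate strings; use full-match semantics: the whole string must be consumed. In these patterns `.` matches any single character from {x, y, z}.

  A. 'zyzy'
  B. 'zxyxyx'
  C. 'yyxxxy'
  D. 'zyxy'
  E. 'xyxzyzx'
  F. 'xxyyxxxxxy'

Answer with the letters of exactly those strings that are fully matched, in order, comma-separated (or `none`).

A → match
B → match
C → match
D → match
E → no match
F → match

A, B, C, D, F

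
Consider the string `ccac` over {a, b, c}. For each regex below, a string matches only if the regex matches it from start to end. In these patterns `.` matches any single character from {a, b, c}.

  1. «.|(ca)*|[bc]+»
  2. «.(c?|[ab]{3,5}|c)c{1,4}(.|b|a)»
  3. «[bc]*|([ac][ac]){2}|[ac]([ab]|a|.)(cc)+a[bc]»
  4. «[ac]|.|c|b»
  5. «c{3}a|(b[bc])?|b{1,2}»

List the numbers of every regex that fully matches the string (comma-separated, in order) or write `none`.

3

1 → no match
2 → no match
3 → match
4 → no match
5 → no match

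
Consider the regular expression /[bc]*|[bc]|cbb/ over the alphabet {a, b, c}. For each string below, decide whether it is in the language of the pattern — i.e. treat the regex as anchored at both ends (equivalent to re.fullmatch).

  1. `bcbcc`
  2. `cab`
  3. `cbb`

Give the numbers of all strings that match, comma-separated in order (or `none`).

1 → match
2 → no match
3 → match

1, 3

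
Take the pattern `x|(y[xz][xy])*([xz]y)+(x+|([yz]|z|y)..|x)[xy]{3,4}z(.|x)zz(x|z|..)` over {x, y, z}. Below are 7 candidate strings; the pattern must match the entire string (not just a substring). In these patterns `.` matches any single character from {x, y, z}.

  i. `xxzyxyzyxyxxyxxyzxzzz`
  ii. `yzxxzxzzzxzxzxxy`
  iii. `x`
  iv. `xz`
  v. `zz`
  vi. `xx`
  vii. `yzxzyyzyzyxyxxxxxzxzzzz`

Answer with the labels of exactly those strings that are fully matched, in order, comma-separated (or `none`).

i → no match
ii → no match
iii → match
iv → no match
v → no match
vi → no match
vii → no match

iii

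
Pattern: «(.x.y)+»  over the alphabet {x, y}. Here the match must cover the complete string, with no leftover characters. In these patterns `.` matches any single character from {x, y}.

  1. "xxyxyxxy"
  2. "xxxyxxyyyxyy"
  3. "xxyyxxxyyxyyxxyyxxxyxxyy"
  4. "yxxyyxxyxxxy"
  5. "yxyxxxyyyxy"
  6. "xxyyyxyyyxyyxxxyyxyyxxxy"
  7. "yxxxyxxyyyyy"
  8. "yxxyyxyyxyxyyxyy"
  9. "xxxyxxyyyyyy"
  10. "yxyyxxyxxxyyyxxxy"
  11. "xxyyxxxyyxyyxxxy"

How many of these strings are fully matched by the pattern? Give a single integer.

5

1 → no match
2 → match
3 → match
4 → match
5 → no match
6 → match
7 → no match
8 → no match
9 → no match
10 → no match
11 → match
Total matched: 5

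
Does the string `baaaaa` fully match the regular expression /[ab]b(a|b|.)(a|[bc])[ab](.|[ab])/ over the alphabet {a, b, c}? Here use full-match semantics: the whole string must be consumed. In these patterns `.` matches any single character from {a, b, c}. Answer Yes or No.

No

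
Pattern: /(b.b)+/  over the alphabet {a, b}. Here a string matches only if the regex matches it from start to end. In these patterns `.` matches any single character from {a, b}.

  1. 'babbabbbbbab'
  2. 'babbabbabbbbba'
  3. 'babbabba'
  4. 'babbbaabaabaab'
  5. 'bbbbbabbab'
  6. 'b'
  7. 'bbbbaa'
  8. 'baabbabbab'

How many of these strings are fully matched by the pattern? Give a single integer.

1

1 → match
2 → no match — must end with 'b'
3 → no match — must end with 'b'
4 → no match
5 → no match
6 → no match
7 → no match — must end with 'b'
8 → no match
Total matched: 1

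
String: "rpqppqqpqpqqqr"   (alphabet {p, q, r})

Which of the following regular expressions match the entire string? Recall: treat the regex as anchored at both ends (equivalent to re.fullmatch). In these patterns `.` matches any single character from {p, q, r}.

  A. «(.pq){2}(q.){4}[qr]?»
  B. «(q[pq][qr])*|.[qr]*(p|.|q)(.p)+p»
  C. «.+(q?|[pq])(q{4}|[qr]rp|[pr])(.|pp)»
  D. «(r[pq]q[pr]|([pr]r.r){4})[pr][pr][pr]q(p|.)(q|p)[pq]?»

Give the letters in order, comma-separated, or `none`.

A

A → match
B → no match
C → no match
D → no match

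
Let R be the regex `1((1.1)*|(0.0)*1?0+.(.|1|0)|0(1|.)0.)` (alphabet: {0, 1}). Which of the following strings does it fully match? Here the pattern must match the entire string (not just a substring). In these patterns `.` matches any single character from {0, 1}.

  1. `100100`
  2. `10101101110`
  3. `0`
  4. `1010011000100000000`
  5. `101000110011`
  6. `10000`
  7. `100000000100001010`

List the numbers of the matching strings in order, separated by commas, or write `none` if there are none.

6

1 → no match
2 → no match
3 → no match — must start with `1`
4 → no match
5 → no match
6 → match
7 → no match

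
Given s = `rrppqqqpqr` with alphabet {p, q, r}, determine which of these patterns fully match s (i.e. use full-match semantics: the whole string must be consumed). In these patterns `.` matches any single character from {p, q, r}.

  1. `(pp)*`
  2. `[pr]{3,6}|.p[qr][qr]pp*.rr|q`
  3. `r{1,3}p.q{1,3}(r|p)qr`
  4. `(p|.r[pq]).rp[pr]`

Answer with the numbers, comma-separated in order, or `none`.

3

1 → no match
2 → no match
3 → match
4 → no match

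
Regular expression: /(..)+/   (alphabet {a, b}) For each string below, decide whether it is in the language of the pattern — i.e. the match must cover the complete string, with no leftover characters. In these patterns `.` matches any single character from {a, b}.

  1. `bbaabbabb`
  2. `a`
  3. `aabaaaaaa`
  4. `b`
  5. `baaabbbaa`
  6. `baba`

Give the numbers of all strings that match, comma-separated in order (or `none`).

6

1 → no match
2 → no match
3 → no match
4 → no match
5 → no match
6 → match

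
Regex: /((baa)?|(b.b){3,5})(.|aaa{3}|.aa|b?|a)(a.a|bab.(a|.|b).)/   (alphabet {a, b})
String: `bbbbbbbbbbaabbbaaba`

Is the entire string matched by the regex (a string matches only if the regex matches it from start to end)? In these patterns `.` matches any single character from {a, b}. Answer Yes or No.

No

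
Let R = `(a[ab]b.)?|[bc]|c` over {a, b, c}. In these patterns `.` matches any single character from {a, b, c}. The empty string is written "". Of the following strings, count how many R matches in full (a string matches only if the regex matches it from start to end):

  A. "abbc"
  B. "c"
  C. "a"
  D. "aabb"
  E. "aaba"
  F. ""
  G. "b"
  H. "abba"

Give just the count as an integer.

7

A → match
B → match
C → no match
D → match
E → match
F → match
G → match
H → match
Total matched: 7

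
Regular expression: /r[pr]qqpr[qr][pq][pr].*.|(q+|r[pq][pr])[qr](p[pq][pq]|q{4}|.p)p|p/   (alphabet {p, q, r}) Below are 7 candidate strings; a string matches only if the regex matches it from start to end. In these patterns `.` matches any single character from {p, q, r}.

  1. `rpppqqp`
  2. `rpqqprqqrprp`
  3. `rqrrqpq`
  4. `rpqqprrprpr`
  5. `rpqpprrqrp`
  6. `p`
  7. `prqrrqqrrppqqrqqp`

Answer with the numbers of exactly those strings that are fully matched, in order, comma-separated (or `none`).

2, 4, 6

1 → no match
2 → match
3 → no match
4 → match
5 → no match
6 → match
7 → no match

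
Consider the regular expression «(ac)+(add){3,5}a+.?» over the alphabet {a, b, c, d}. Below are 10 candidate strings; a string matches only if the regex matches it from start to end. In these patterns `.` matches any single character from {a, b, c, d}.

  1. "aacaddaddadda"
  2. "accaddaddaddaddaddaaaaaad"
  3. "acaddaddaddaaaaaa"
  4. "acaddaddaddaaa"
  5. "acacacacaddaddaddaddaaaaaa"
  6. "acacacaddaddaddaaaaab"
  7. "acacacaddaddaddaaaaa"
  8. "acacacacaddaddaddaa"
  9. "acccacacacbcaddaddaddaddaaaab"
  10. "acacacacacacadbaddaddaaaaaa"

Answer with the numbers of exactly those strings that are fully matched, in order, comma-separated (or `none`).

1 → no match — must start with "ac"
2 → no match
3 → match
4 → match
5 → match
6 → match
7 → match
8 → match
9 → no match
10 → no match

3, 4, 5, 6, 7, 8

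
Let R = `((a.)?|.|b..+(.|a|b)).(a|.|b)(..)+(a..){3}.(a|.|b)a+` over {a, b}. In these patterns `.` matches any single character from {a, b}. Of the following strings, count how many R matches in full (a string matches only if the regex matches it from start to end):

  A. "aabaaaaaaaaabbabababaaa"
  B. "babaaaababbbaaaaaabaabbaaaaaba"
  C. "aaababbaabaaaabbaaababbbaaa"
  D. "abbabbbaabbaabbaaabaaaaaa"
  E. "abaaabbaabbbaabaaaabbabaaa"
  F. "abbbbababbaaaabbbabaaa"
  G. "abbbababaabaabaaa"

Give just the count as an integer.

A → no match
B → no match
C → no match
D → no match
E → match
F → no match
G → no match
Total matched: 1

1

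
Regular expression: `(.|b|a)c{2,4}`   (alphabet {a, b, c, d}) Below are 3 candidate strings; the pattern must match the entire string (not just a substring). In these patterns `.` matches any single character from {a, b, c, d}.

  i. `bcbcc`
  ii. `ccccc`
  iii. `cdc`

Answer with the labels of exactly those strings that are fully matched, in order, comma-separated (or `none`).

ii

i → no match
ii → match
iii → no match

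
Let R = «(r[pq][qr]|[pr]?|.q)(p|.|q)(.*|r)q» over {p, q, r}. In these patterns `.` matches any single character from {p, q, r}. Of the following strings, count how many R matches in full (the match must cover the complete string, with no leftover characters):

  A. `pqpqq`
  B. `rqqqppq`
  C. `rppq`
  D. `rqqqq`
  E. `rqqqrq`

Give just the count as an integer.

5

A → match
B → match
C → match
D → match
E → match
Total matched: 5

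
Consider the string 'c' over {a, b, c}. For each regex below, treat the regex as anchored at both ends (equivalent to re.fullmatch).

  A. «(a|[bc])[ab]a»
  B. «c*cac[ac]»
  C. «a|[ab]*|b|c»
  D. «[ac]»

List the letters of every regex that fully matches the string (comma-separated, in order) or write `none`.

C, D

A → no match — must end with 'a'
B → no match
C → match
D → match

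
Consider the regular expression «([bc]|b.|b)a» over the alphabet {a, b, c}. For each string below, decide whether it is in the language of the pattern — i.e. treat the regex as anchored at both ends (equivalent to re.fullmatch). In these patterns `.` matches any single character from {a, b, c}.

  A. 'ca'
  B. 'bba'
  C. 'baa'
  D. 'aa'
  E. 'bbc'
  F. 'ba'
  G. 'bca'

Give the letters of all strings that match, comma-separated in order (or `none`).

A, B, C, F, G

A → match
B → match
C → match
D → no match
E → no match — must end with 'a'
F → match
G → match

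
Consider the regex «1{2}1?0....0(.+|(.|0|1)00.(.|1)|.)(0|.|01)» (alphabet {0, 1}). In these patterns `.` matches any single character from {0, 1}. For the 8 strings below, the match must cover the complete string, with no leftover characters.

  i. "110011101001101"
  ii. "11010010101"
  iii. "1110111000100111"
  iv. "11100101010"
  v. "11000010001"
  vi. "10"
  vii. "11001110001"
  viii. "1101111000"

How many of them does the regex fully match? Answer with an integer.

i → match
ii → match
iii → match
iv → match
v → match
vi → no match
vii → match
viii → match
Total matched: 7

7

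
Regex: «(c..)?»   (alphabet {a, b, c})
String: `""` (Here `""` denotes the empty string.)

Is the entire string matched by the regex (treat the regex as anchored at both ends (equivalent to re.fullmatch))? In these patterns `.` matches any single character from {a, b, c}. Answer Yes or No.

Yes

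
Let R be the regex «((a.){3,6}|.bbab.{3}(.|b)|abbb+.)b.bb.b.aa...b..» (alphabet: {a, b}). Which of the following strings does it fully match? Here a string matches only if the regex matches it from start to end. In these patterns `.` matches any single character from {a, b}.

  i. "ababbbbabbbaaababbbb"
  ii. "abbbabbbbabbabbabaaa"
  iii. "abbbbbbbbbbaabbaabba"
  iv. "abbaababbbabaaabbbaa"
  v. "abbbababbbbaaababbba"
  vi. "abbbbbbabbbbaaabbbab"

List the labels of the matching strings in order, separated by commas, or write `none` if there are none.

v

i → no match
ii → no match
iii → no match
iv → no match
v → match
vi → no match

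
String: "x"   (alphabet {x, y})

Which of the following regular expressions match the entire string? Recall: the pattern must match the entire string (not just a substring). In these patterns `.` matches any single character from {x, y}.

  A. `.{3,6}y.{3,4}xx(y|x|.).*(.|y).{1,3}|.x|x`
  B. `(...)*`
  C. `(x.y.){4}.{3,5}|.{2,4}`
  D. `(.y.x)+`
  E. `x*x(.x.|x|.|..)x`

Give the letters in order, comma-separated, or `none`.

A → match
B → no match
C → no match
D → no match
E → no match

A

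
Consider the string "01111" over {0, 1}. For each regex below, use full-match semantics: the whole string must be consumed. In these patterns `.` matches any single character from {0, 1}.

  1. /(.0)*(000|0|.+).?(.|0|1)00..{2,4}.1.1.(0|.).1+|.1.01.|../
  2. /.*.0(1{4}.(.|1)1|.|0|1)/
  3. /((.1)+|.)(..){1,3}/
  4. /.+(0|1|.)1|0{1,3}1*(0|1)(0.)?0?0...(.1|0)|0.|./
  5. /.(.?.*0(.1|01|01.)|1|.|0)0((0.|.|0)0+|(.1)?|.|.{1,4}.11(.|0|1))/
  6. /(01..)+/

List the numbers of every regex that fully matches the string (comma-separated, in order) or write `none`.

3, 4

1 → no match
2 → no match
3 → match
4 → match
5 → no match
6 → no match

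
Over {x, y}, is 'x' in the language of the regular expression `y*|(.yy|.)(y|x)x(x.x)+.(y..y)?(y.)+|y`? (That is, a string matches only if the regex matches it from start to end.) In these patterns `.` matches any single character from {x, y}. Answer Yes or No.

No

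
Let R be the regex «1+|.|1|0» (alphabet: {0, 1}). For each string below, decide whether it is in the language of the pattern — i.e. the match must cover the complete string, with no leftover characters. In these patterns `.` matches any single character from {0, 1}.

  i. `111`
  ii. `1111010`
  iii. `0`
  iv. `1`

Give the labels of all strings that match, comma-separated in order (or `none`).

i → match
ii → no match
iii → match
iv → match

i, iii, iv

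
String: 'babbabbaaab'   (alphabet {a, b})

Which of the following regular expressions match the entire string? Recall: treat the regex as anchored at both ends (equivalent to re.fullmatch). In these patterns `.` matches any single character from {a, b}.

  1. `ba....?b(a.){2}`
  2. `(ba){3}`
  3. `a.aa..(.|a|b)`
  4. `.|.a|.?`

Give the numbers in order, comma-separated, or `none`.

1

1 → match
2 → no match — must end with 'ba'
3 → no match — must start with 'a'
4 → no match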